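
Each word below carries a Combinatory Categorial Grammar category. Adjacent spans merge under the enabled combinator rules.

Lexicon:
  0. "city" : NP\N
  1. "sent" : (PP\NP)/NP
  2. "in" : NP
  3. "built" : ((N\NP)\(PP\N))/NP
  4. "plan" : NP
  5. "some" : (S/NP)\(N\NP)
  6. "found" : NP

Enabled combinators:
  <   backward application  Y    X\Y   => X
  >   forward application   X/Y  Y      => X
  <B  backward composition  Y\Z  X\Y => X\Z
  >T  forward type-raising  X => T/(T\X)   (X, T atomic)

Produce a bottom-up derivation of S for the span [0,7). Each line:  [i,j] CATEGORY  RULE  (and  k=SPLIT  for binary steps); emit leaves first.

[0,7] S   >
  [0,6] S/NP   <
    [0,5] N\NP   <
      [0,3] PP\N   <B
        [0,1] "city" : NP\N
        [1,3] PP\NP   >
          [1,2] "sent" : (PP\NP)/NP
          [2,3] "in" : NP
      [3,5] (N\NP)\(PP\N)   >
        [3,4] "built" : ((N\NP)\(PP\N))/NP
        [4,5] "plan" : NP
    [5,6] "some" : (S/NP)\(N\NP)
  [6,7] "found" : NP

[0,1] NP\N  lex  "city"
[1,2] (PP\NP)/NP  lex  "sent"
[2,3] NP  lex  "in"
[1,3] PP\NP  >  k=2
[0,3] PP\N  <B  k=1
[3,4] ((N\NP)\(PP\N))/NP  lex  "built"
[4,5] NP  lex  "plan"
[3,5] (N\NP)\(PP\N)  >  k=4
[0,5] N\NP  <  k=3
[5,6] (S/NP)\(N\NP)  lex  "some"
[0,6] S/NP  <  k=5
[6,7] NP  lex  "found"
[0,7] S  >  k=6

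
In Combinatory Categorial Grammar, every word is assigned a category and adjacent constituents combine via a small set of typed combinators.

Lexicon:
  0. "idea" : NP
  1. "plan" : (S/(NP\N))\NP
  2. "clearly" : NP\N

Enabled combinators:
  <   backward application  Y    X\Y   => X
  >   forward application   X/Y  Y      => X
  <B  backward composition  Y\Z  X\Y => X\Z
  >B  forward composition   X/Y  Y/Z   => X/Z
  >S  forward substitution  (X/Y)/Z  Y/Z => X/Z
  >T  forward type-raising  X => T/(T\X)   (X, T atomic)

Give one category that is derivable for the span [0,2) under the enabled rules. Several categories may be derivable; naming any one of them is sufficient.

S/(NP\N)

[0,3] S   >
  [0,2] S/(NP\N)   <
    [0,1] "idea" : NP
    [1,2] "plan" : (S/(NP\N))\NP
  [2,3] "clearly" : NP\N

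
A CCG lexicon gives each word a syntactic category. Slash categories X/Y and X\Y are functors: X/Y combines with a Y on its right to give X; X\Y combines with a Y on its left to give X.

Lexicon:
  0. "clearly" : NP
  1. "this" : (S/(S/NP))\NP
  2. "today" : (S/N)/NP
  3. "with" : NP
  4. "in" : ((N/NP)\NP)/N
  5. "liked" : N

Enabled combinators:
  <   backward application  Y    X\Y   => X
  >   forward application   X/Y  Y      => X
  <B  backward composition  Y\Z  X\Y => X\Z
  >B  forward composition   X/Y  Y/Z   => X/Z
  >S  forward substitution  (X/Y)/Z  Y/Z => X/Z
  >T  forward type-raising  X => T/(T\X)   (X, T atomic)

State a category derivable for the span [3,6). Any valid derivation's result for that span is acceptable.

[0,6] S   >
  [0,2] S/(S/NP)   <
    [0,1] "clearly" : NP
    [1,2] "this" : (S/(S/NP))\NP
  [2,6] S/NP   >S
    [2,3] "today" : (S/N)/NP
    [3,6] N/NP   <
      [3,4] "with" : NP
      [4,6] (N/NP)\NP   >
        [4,5] "in" : ((N/NP)\NP)/N
        [5,6] "liked" : N

N/NP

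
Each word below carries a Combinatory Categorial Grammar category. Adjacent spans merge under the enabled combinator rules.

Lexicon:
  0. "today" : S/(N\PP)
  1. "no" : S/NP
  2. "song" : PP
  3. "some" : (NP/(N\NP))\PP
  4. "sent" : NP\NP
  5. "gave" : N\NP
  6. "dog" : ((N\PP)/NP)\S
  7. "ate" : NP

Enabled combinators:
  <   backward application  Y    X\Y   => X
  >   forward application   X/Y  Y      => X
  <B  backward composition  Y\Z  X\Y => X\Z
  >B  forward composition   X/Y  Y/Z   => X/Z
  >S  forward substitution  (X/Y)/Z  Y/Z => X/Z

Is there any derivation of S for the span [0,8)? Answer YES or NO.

YES

[0,8] S   >
  [0,7] S/NP   >B
    [0,1] "today" : S/(N\PP)
    [1,7] (N\PP)/NP   <
      [1,6] S   >
        [1,2] "no" : S/NP
        [2,6] NP   >
          [2,4] NP/(N\NP)   <
            [2,3] "song" : PP
            [3,4] "some" : (NP/(N\NP))\PP
          [4,6] N\NP   <B
            [4,5] "sent" : NP\NP
            [5,6] "gave" : N\NP
      [6,7] "dog" : ((N\PP)/NP)\S
  [7,8] "ate" : NP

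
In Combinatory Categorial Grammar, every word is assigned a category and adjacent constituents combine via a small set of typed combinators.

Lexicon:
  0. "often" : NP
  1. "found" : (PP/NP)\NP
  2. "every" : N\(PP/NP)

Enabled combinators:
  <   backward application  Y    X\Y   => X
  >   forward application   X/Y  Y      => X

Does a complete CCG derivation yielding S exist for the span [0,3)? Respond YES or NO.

NO

NP (PP/NP)\NP N\(PP/NP)
CKY chart[0,3] = {N}; S ∉ chart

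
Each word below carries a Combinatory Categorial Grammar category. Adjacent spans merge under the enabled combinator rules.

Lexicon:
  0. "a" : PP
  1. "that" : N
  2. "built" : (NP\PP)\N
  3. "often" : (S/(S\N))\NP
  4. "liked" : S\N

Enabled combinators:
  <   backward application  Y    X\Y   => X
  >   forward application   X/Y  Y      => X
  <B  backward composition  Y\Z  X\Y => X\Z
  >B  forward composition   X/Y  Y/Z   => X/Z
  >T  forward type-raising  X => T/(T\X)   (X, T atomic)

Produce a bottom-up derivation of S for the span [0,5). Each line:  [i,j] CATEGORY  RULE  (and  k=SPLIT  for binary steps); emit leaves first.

[0,5] S   >
  [0,4] S/(S\N)   <
    [0,3] NP   <
      [0,1] "a" : PP
      [1,3] NP\PP   <
        [1,2] "that" : N
        [2,3] "built" : (NP\PP)\N
    [3,4] "often" : (S/(S\N))\NP
  [4,5] "liked" : S\N

[0,1] PP  lex  "a"
[1,2] N  lex  "that"
[2,3] (NP\PP)\N  lex  "built"
[1,3] NP\PP  <  k=2
[0,3] NP  <  k=1
[3,4] (S/(S\N))\NP  lex  "often"
[0,4] S/(S\N)  <  k=3
[4,5] S\N  lex  "liked"
[0,5] S  >  k=4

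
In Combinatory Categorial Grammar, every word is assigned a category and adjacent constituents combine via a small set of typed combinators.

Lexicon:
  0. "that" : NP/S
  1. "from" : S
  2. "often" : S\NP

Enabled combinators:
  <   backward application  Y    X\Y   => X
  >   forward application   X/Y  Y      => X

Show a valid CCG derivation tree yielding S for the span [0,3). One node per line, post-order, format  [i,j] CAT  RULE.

[0,1] NP/S  lex  "that"
[1,2] S  lex  "from"
[0,2] NP  >  k=1
[2,3] S\NP  lex  "often"
[0,3] S  <  k=2

[0,3] S   <
  [0,2] NP   >
    [0,1] "that" : NP/S
    [1,2] "from" : S
  [2,3] "often" : S\NP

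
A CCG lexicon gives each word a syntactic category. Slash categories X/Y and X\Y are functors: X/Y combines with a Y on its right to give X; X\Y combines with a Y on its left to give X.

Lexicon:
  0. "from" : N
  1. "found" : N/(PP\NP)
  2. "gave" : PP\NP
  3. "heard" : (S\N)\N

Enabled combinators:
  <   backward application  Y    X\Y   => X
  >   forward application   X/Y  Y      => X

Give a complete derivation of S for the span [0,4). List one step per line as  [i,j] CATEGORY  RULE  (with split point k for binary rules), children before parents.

[0,1] N  lex  "from"
[1,2] N/(PP\NP)  lex  "found"
[2,3] PP\NP  lex  "gave"
[1,3] N  >  k=2
[3,4] (S\N)\N  lex  "heard"
[1,4] S\N  <  k=3
[0,4] S  <  k=1

[0,4] S   <
  [0,1] "from" : N
  [1,4] S\N   <
    [1,3] N   >
      [1,2] "found" : N/(PP\NP)
      [2,3] "gave" : PP\NP
    [3,4] "heard" : (S\N)\N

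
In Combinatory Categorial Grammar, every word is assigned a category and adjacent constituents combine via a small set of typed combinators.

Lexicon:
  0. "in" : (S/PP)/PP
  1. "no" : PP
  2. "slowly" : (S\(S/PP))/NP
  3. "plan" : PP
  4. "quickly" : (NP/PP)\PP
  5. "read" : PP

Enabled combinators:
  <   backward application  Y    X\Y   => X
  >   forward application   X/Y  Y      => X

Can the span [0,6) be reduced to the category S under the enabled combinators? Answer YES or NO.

YES

[0,6] S   <
  [0,2] S/PP   >
    [0,1] "in" : (S/PP)/PP
    [1,2] "no" : PP
  [2,6] S\(S/PP)   >
    [2,3] "slowly" : (S\(S/PP))/NP
    [3,6] NP   >
      [3,5] NP/PP   <
        [3,4] "plan" : PP
        [4,5] "quickly" : (NP/PP)\PP
      [5,6] "read" : PP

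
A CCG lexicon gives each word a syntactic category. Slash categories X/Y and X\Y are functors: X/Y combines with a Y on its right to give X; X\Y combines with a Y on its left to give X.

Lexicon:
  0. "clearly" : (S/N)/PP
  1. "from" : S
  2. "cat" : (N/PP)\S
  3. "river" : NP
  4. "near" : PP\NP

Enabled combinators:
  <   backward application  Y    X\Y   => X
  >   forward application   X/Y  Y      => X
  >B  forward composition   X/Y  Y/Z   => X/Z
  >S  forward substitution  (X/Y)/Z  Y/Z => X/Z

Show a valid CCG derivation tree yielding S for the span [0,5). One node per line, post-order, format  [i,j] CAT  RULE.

[0,5] S   >
  [0,3] S/PP   >S
    [0,1] "clearly" : (S/N)/PP
    [1,3] N/PP   <
      [1,2] "from" : S
      [2,3] "cat" : (N/PP)\S
  [3,5] PP   <
    [3,4] "river" : NP
    [4,5] "near" : PP\NP

[0,1] (S/N)/PP  lex  "clearly"
[1,2] S  lex  "from"
[2,3] (N/PP)\S  lex  "cat"
[1,3] N/PP  <  k=2
[0,3] S/PP  >S  k=1
[3,4] NP  lex  "river"
[4,5] PP\NP  lex  "near"
[3,5] PP  <  k=4
[0,5] S  >  k=3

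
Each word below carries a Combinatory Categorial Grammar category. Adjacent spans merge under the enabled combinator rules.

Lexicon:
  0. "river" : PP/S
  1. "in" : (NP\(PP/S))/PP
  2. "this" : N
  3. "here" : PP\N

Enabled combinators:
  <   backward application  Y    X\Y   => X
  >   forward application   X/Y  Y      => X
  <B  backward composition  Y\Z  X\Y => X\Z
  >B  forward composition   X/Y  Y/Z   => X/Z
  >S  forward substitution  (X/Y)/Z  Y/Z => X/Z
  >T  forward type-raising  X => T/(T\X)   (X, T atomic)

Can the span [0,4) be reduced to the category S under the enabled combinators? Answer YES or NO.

NO

PP/S (NP\(PP/S))/PP N PP\N
CKY chart[0,4] = {N/(N\NP), NP, NP/(NP\NP), PP/(PP\NP), S/(S\NP)}; S ∉ chart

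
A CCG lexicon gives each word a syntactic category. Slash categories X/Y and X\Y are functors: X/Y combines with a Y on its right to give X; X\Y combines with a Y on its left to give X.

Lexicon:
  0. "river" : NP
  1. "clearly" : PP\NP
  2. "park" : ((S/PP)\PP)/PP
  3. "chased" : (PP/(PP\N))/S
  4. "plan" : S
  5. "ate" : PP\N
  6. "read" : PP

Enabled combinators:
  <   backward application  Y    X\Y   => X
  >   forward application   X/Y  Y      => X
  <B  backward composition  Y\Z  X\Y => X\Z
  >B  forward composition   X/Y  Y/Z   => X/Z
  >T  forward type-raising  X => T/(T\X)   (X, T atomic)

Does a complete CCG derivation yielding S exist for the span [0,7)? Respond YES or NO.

[0,7] S   >
  [0,6] S/PP   <
    [0,2] PP   <
      [0,1] "river" : NP
      [1,2] "clearly" : PP\NP
    [2,6] (S/PP)\PP   >
      [2,3] "park" : ((S/PP)\PP)/PP
      [3,6] PP   >
        [3,5] PP/(PP\N)   >
          [3,4] "chased" : (PP/(PP\N))/S
          [4,5] "plan" : S
        [5,6] "ate" : PP\N
  [6,7] "read" : PP

YES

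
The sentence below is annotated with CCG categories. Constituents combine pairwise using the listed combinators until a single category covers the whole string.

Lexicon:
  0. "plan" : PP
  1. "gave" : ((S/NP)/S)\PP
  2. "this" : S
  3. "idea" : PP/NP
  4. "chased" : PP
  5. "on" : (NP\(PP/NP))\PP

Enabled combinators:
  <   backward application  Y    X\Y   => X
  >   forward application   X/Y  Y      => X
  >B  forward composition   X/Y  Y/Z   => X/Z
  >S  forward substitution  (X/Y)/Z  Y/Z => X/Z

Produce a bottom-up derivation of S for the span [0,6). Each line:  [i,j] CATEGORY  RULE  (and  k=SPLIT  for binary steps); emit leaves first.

[0,6] S   >
  [0,3] S/NP   >
    [0,2] (S/NP)/S   <
      [0,1] "plan" : PP
      [1,2] "gave" : ((S/NP)/S)\PP
    [2,3] "this" : S
  [3,6] NP   <
    [3,4] "idea" : PP/NP
    [4,6] NP\(PP/NP)   <
      [4,5] "chased" : PP
      [5,6] "on" : (NP\(PP/NP))\PP

[0,1] PP  lex  "plan"
[1,2] ((S/NP)/S)\PP  lex  "gave"
[0,2] (S/NP)/S  <  k=1
[2,3] S  lex  "this"
[0,3] S/NP  >  k=2
[3,4] PP/NP  lex  "idea"
[4,5] PP  lex  "chased"
[5,6] (NP\(PP/NP))\PP  lex  "on"
[4,6] NP\(PP/NP)  <  k=5
[3,6] NP  <  k=4
[0,6] S  >  k=3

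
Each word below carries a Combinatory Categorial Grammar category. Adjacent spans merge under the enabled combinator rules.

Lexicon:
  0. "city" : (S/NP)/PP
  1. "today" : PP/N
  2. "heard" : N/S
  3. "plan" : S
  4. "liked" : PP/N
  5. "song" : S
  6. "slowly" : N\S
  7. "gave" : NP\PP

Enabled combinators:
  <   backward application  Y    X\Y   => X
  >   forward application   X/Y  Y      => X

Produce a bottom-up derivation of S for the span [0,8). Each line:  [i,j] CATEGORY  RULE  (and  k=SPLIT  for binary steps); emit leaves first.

[0,8] S   >
  [0,4] S/NP   >
    [0,1] "city" : (S/NP)/PP
    [1,4] PP   >
      [1,2] "today" : PP/N
      [2,4] N   >
        [2,3] "heard" : N/S
        [3,4] "plan" : S
  [4,8] NP   <
    [4,7] PP   >
      [4,5] "liked" : PP/N
      [5,7] N   <
        [5,6] "song" : S
        [6,7] "slowly" : N\S
    [7,8] "gave" : NP\PP

[0,1] (S/NP)/PP  lex  "city"
[1,2] PP/N  lex  "today"
[2,3] N/S  lex  "heard"
[3,4] S  lex  "plan"
[2,4] N  >  k=3
[1,4] PP  >  k=2
[0,4] S/NP  >  k=1
[4,5] PP/N  lex  "liked"
[5,6] S  lex  "song"
[6,7] N\S  lex  "slowly"
[5,7] N  <  k=6
[4,7] PP  >  k=5
[7,8] NP\PP  lex  "gave"
[4,8] NP  <  k=7
[0,8] S  >  k=4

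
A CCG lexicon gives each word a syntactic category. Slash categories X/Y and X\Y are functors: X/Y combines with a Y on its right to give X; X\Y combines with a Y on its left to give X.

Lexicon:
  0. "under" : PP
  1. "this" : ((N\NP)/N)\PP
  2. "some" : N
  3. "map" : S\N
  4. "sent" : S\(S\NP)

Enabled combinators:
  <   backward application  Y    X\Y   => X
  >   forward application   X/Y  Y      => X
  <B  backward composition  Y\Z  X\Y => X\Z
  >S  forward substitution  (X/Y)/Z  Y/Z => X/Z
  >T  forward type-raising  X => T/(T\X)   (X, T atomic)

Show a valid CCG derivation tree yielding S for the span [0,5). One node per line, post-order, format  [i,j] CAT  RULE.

[0,1] PP  lex  "under"
[1,2] ((N\NP)/N)\PP  lex  "this"
[0,2] (N\NP)/N  <  k=1
[2,3] N  lex  "some"
[0,3] N\NP  >  k=2
[3,4] S\N  lex  "map"
[0,4] S\NP  <B  k=3
[4,5] S\(S\NP)  lex  "sent"
[0,5] S  <  k=4

[0,5] S   <
  [0,4] S\NP   <B
    [0,3] N\NP   >
      [0,2] (N\NP)/N   <
        [0,1] "under" : PP
        [1,2] "this" : ((N\NP)/N)\PP
      [2,3] "some" : N
    [3,4] "map" : S\N
  [4,5] "sent" : S\(S\NP)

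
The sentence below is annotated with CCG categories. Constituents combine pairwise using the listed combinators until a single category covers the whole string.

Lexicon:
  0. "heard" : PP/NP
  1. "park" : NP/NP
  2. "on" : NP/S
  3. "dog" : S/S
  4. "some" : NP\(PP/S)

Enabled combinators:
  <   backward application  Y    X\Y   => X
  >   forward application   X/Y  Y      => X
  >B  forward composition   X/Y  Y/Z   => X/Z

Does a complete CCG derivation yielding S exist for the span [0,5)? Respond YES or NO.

PP/NP NP/NP NP/S S/S NP\(PP/S)
CKY chart[0,5] = {NP}; S ∉ chart

NO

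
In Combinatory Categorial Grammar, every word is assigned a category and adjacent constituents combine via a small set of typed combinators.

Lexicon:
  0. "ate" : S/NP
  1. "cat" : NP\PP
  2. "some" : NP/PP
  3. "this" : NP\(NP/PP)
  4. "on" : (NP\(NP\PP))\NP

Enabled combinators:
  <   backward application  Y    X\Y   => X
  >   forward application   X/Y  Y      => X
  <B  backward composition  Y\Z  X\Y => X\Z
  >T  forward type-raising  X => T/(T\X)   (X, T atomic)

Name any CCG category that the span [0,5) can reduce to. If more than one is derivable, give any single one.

[0,5] S   >
  [0,1] "ate" : S/NP
  [1,5] NP   <
    [1,2] "cat" : NP\PP
    [2,5] NP\(NP\PP)   <
      [2,4] NP   <
        [2,3] "some" : NP/PP
        [3,4] "this" : NP\(NP/PP)
      [4,5] "on" : (NP\(NP\PP))\NP

S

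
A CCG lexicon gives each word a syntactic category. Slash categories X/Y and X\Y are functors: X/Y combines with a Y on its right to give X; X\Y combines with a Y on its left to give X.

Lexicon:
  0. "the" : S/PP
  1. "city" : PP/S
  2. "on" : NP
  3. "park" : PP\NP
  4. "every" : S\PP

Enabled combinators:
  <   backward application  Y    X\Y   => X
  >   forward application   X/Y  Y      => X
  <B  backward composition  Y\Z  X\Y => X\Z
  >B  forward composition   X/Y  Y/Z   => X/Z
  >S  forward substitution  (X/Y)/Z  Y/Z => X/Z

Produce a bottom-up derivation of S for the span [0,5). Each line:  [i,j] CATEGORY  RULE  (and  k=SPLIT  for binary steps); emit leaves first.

[0,1] S/PP  lex  "the"
[1,2] PP/S  lex  "city"
[2,3] NP  lex  "on"
[3,4] PP\NP  lex  "park"
[2,4] PP  <  k=3
[4,5] S\PP  lex  "every"
[2,5] S  <  k=4
[1,5] PP  >  k=2
[0,5] S  >  k=1

[0,5] S   >
  [0,1] "the" : S/PP
  [1,5] PP   >
    [1,2] "city" : PP/S
    [2,5] S   <
      [2,4] PP   <
        [2,3] "on" : NP
        [3,4] "park" : PP\NP
      [4,5] "every" : S\PP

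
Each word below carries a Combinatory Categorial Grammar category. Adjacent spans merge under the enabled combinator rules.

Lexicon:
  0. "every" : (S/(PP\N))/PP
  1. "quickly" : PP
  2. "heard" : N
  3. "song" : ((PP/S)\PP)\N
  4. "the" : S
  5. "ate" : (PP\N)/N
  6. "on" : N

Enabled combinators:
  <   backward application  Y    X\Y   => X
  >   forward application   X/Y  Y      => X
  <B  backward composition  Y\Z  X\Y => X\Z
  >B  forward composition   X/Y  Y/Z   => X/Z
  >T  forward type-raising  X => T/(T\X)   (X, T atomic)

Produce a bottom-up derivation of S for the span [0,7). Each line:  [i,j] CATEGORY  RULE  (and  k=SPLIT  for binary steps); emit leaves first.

[0,1] (S/(PP\N))/PP  lex  "every"
[1,2] PP  lex  "quickly"
[2,3] N  lex  "heard"
[3,4] ((PP/S)\PP)\N  lex  "song"
[2,4] (PP/S)\PP  <  k=3
[1,4] PP/S  <  k=2
[4,5] S  lex  "the"
[1,5] PP  >  k=4
[0,5] S/(PP\N)  >  k=1
[5,6] (PP\N)/N  lex  "ate"
[6,7] N  lex  "on"
[5,7] PP\N  >  k=6
[0,7] S  >  k=5

[0,7] S   >
  [0,5] S/(PP\N)   >
    [0,1] "every" : (S/(PP\N))/PP
    [1,5] PP   >
      [1,4] PP/S   <
        [1,2] "quickly" : PP
        [2,4] (PP/S)\PP   <
          [2,3] "heard" : N
          [3,4] "song" : ((PP/S)\PP)\N
      [4,5] "the" : S
  [5,7] PP\N   >
    [5,6] "ate" : (PP\N)/N
    [6,7] "on" : N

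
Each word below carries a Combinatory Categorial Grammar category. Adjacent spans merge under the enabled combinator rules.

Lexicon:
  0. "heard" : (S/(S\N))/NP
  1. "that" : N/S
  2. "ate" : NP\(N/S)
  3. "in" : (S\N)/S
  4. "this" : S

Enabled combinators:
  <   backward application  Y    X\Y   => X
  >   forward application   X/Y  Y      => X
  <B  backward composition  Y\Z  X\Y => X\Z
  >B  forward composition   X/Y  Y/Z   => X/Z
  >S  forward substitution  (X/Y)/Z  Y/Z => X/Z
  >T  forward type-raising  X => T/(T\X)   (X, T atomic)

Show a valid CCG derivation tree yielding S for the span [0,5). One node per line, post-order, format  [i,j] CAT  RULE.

[0,1] (S/(S\N))/NP  lex  "heard"
[1,2] N/S  lex  "that"
[2,3] NP\(N/S)  lex  "ate"
[1,3] NP  <  k=2
[0,3] S/(S\N)  >  k=1
[3,4] (S\N)/S  lex  "in"
[4,5] S  lex  "this"
[3,5] S\N  >  k=4
[0,5] S  >  k=3

[0,5] S   >
  [0,3] S/(S\N)   >
    [0,1] "heard" : (S/(S\N))/NP
    [1,3] NP   <
      [1,2] "that" : N/S
      [2,3] "ate" : NP\(N/S)
  [3,5] S\N   >
    [3,4] "in" : (S\N)/S
    [4,5] "this" : S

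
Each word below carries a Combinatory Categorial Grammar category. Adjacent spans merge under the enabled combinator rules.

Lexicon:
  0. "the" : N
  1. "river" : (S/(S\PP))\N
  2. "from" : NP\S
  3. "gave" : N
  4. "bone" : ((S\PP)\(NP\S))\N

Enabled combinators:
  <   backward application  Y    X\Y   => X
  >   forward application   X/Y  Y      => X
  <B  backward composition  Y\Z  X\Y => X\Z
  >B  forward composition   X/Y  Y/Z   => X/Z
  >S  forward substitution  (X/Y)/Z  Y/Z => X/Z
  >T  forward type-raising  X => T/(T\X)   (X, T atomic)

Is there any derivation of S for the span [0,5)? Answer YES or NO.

[0,5] S   >
  [0,2] S/(S\PP)   <
    [0,1] "the" : N
    [1,2] "river" : (S/(S\PP))\N
  [2,5] S\PP   <
    [2,3] "from" : NP\S
    [3,5] (S\PP)\(NP\S)   <
      [3,4] "gave" : N
      [4,5] "bone" : ((S\PP)\(NP\S))\N

YES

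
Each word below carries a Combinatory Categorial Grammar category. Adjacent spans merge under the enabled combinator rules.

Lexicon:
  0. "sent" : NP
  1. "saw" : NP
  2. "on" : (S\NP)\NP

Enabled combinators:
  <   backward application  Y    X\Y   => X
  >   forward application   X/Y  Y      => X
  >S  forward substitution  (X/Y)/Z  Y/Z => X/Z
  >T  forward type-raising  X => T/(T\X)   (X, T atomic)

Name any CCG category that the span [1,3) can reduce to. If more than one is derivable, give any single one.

S\NP

[0,3] S   >
  [0,1] S/(S\NP)   >T
    [0,1] "sent" : NP
  [1,3] S\NP   <
    [1,2] "saw" : NP
    [2,3] "on" : (S\NP)\NP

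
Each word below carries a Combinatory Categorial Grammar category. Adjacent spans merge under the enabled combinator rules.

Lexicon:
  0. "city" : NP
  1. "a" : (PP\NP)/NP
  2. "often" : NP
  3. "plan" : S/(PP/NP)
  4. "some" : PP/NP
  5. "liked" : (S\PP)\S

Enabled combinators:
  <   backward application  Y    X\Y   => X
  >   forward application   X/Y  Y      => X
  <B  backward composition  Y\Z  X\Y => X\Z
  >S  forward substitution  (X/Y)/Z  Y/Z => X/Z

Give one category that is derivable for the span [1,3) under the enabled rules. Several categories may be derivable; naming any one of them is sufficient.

PP\NP

[0,6] S   <
  [0,3] PP   <
    [0,1] "city" : NP
    [1,3] PP\NP   >
      [1,2] "a" : (PP\NP)/NP
      [2,3] "often" : NP
  [3,6] S\PP   <
    [3,5] S   >
      [3,4] "plan" : S/(PP/NP)
      [4,5] "some" : PP/NP
    [5,6] "liked" : (S\PP)\S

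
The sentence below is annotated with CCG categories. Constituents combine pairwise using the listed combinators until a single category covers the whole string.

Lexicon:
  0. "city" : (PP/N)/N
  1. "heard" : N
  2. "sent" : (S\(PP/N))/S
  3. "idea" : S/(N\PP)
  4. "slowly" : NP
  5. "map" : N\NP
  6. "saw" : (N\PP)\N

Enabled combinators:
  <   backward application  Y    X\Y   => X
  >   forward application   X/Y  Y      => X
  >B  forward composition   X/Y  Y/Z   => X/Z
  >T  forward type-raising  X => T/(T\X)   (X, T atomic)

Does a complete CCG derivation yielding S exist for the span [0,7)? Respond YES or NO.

[0,7] S   <
  [0,2] PP/N   >
    [0,1] "city" : (PP/N)/N
    [1,2] "heard" : N
  [2,7] S\(PP/N)   >
    [2,3] "sent" : (S\(PP/N))/S
    [3,7] S   >
      [3,4] "idea" : S/(N\PP)
      [4,7] N\PP   <
        [4,6] N   <
          [4,5] "slowly" : NP
          [5,6] "map" : N\NP
        [6,7] "saw" : (N\PP)\N

YES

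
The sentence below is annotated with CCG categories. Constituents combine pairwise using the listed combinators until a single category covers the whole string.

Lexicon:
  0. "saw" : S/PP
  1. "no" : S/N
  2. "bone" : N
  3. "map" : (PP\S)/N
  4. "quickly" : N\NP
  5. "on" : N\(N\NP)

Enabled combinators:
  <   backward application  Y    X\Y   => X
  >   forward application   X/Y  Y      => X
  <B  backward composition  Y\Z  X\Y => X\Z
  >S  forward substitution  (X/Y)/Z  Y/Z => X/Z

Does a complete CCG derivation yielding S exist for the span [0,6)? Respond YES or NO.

YES

[0,6] S   >
  [0,1] "saw" : S/PP
  [1,6] PP   <
    [1,3] S   >
      [1,2] "no" : S/N
      [2,3] "bone" : N
    [3,6] PP\S   >
      [3,4] "map" : (PP\S)/N
      [4,6] N   <
        [4,5] "quickly" : N\NP
        [5,6] "on" : N\(N\NP)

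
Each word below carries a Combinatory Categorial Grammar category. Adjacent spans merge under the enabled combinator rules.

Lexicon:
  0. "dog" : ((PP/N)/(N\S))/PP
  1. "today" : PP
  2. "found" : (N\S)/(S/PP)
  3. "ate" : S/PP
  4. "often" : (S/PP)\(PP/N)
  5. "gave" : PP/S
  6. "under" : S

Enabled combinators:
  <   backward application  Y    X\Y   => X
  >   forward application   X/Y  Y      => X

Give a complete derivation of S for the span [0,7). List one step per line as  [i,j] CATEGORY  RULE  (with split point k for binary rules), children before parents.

[0,7] S   >
  [0,5] S/PP   <
    [0,4] PP/N   >
      [0,2] (PP/N)/(N\S)   >
        [0,1] "dog" : ((PP/N)/(N\S))/PP
        [1,2] "today" : PP
      [2,4] N\S   >
        [2,3] "found" : (N\S)/(S/PP)
        [3,4] "ate" : S/PP
    [4,5] "often" : (S/PP)\(PP/N)
  [5,7] PP   >
    [5,6] "gave" : PP/S
    [6,7] "under" : S

[0,1] ((PP/N)/(N\S))/PP  lex  "dog"
[1,2] PP  lex  "today"
[0,2] (PP/N)/(N\S)  >  k=1
[2,3] (N\S)/(S/PP)  lex  "found"
[3,4] S/PP  lex  "ate"
[2,4] N\S  >  k=3
[0,4] PP/N  >  k=2
[4,5] (S/PP)\(PP/N)  lex  "often"
[0,5] S/PP  <  k=4
[5,6] PP/S  lex  "gave"
[6,7] S  lex  "under"
[5,7] PP  >  k=6
[0,7] S  >  k=5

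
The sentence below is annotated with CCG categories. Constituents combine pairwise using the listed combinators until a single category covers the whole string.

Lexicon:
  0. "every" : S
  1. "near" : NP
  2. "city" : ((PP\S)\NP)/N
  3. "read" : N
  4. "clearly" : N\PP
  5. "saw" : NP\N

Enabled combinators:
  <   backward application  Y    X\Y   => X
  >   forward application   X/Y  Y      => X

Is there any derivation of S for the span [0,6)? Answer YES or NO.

NO

S NP ((PP\S)\NP)/N N N\PP NP\N
CKY chart[0,6] = {NP}; S ∉ chart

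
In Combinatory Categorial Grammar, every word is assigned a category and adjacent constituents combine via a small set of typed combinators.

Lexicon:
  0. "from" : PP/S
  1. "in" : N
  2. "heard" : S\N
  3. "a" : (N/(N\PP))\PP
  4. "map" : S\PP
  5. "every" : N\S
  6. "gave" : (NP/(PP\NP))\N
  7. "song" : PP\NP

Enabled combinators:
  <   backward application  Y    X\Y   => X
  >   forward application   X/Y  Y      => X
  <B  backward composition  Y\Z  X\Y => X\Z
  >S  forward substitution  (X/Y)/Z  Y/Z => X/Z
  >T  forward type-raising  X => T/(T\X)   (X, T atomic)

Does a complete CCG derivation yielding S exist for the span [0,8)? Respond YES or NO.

NO

PP/S N S\N (N/(N\PP))\PP S\PP N\S (NP/(PP\NP))\N PP\NP
CKY chart[0,8] = {N/(N\NP), NP, NP/(NP\NP), PP/(PP\NP), S/(S\NP)}; S ∉ chart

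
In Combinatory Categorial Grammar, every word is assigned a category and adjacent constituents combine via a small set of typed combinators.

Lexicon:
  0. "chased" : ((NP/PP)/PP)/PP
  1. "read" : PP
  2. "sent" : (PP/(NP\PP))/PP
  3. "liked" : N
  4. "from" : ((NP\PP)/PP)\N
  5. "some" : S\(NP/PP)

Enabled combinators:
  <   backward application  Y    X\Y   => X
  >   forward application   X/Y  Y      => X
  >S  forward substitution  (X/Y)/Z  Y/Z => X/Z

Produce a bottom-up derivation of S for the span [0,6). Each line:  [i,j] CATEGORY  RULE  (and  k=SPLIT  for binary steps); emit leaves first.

[0,1] ((NP/PP)/PP)/PP  lex  "chased"
[1,2] PP  lex  "read"
[0,2] (NP/PP)/PP  >  k=1
[2,3] (PP/(NP\PP))/PP  lex  "sent"
[3,4] N  lex  "liked"
[4,5] ((NP\PP)/PP)\N  lex  "from"
[3,5] (NP\PP)/PP  <  k=4
[2,5] PP/PP  >S  k=3
[0,5] NP/PP  >S  k=2
[5,6] S\(NP/PP)  lex  "some"
[0,6] S  <  k=5

[0,6] S   <
  [0,5] NP/PP   >S
    [0,2] (NP/PP)/PP   >
      [0,1] "chased" : ((NP/PP)/PP)/PP
      [1,2] "read" : PP
    [2,5] PP/PP   >S
      [2,3] "sent" : (PP/(NP\PP))/PP
      [3,5] (NP\PP)/PP   <
        [3,4] "liked" : N
        [4,5] "from" : ((NP\PP)/PP)\N
  [5,6] "some" : S\(NP/PP)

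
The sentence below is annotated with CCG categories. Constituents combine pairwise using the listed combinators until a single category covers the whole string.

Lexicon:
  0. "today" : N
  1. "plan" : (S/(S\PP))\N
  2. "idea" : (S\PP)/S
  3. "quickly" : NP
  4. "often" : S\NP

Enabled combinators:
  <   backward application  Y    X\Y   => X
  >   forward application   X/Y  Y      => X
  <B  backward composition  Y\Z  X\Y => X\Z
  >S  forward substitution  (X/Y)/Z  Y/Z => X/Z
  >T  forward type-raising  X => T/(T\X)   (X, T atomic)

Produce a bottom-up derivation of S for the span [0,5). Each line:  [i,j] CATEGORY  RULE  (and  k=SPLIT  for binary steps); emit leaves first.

[0,5] S   >
  [0,2] S/(S\PP)   <
    [0,1] "today" : N
    [1,2] "plan" : (S/(S\PP))\N
  [2,5] S\PP   >
    [2,3] "idea" : (S\PP)/S
    [3,5] S   <
      [3,4] "quickly" : NP
      [4,5] "often" : S\NP

[0,1] N  lex  "today"
[1,2] (S/(S\PP))\N  lex  "plan"
[0,2] S/(S\PP)  <  k=1
[2,3] (S\PP)/S  lex  "idea"
[3,4] NP  lex  "quickly"
[4,5] S\NP  lex  "often"
[3,5] S  <  k=4
[2,5] S\PP  >  k=3
[0,5] S  >  k=2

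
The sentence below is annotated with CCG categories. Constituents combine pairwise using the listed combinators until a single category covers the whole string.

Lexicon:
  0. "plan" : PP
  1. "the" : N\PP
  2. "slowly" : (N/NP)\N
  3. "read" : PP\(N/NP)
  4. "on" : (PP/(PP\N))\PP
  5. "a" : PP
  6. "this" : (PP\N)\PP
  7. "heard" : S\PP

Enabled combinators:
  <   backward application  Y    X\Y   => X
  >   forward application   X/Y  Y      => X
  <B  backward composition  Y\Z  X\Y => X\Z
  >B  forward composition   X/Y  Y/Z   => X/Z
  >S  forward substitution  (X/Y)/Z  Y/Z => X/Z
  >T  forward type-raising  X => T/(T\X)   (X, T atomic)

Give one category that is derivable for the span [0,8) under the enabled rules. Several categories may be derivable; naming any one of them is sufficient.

[0,8] S   <
  [0,7] PP   >
    [0,5] PP/(PP\N)   <
      [0,4] PP   <
        [0,2] N   >
          [0,1] N/(N\PP)   >T
            [0,1] "plan" : PP
          [1,2] "the" : N\PP
        [2,4] PP\N   <B
          [2,3] "slowly" : (N/NP)\N
          [3,4] "read" : PP\(N/NP)
      [4,5] "on" : (PP/(PP\N))\PP
    [5,7] PP\N   <
      [5,6] "a" : PP
      [6,7] "this" : (PP\N)\PP
  [7,8] "heard" : S\PP

S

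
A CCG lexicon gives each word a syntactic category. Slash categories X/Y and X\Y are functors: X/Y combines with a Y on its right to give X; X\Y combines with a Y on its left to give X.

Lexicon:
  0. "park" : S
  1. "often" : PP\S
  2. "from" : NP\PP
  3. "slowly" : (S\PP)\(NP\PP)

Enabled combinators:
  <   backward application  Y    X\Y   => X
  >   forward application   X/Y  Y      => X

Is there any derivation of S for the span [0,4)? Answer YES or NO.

[0,4] S   <
  [0,2] PP   <
    [0,1] "park" : S
    [1,2] "often" : PP\S
  [2,4] S\PP   <
    [2,3] "from" : NP\PP
    [3,4] "slowly" : (S\PP)\(NP\PP)

YES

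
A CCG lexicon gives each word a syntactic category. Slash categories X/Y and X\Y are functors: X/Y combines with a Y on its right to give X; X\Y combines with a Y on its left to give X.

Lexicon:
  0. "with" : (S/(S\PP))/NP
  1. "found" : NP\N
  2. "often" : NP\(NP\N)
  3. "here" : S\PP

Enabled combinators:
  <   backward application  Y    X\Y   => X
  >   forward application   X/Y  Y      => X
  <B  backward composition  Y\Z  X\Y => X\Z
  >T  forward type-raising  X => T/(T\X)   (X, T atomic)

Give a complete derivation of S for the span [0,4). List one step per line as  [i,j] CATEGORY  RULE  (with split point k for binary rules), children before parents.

[0,1] (S/(S\PP))/NP  lex  "with"
[1,2] NP\N  lex  "found"
[2,3] NP\(NP\N)  lex  "often"
[1,3] NP  <  k=2
[0,3] S/(S\PP)  >  k=1
[3,4] S\PP  lex  "here"
[0,4] S  >  k=3

[0,4] S   >
  [0,3] S/(S\PP)   >
    [0,1] "with" : (S/(S\PP))/NP
    [1,3] NP   <
      [1,2] "found" : NP\N
      [2,3] "often" : NP\(NP\N)
  [3,4] "here" : S\PP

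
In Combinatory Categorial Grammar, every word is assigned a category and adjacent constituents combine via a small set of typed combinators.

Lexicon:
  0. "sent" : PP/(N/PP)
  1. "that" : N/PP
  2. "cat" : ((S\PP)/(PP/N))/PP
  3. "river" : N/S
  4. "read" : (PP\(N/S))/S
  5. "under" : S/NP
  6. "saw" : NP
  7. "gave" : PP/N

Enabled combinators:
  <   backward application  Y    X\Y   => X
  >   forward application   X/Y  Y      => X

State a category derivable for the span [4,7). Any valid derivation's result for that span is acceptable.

[0,8] S   <
  [0,2] PP   >
    [0,1] "sent" : PP/(N/PP)
    [1,2] "that" : N/PP
  [2,8] S\PP   >
    [2,7] (S\PP)/(PP/N)   >
      [2,3] "cat" : ((S\PP)/(PP/N))/PP
      [3,7] PP   <
        [3,4] "river" : N/S
        [4,7] PP\(N/S)   >
          [4,5] "read" : (PP\(N/S))/S
          [5,7] S   >
            [5,6] "under" : S/NP
            [6,7] "saw" : NP
    [7,8] "gave" : PP/N

PP\(N/S)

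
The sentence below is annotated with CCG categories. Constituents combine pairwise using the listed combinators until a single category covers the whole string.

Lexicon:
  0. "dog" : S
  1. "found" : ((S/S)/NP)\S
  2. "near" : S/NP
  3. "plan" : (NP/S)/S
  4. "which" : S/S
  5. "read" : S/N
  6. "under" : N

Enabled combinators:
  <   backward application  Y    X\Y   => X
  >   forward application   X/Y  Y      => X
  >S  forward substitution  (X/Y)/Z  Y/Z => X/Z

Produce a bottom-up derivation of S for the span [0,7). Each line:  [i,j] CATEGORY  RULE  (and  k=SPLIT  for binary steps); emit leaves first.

[0,1] S  lex  "dog"
[1,2] ((S/S)/NP)\S  lex  "found"
[0,2] (S/S)/NP  <  k=1
[2,3] S/NP  lex  "near"
[0,3] S/NP  >S  k=2
[3,4] (NP/S)/S  lex  "plan"
[4,5] S/S  lex  "which"
[3,5] NP/S  >S  k=4
[5,6] S/N  lex  "read"
[6,7] N  lex  "under"
[5,7] S  >  k=6
[3,7] NP  >  k=5
[0,7] S  >  k=3

[0,7] S   >
  [0,3] S/NP   >S
    [0,2] (S/S)/NP   <
      [0,1] "dog" : S
      [1,2] "found" : ((S/S)/NP)\S
    [2,3] "near" : S/NP
  [3,7] NP   >
    [3,5] NP/S   >S
      [3,4] "plan" : (NP/S)/S
      [4,5] "which" : S/S
    [5,7] S   >
      [5,6] "read" : S/N
      [6,7] "under" : N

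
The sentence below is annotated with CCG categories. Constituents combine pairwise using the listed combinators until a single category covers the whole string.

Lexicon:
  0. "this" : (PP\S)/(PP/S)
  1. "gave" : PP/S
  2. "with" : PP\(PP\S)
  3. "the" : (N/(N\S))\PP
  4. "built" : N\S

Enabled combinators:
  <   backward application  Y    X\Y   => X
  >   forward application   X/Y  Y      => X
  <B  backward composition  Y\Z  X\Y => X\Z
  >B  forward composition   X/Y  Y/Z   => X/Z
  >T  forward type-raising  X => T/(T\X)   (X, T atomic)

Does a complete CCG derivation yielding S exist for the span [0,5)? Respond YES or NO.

(PP\S)/(PP/S) PP/S PP\(PP\S) (N/(N\S))\PP N\S
CKY chart[0,5] = {N, N/(N\N), NP/(NP\N), PP/(PP\N), S/(S\N)}; S ∉ chart

NO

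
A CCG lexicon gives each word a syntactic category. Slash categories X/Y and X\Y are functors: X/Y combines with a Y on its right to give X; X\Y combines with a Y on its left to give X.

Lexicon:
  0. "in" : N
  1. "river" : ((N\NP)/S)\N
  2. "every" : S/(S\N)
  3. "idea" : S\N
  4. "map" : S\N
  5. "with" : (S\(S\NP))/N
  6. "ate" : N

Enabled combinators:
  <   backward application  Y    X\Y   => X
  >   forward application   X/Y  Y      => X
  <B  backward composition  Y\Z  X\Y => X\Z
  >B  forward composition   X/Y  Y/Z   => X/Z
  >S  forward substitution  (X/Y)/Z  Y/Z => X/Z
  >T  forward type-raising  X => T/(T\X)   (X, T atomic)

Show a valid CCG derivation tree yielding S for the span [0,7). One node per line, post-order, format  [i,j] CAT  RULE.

[0,7] S   <
  [0,5] S\NP   <B
    [0,4] N\NP   >
      [0,2] (N\NP)/S   <
        [0,1] "in" : N
        [1,2] "river" : ((N\NP)/S)\N
      [2,4] S   >
        [2,3] "every" : S/(S\N)
        [3,4] "idea" : S\N
    [4,5] "map" : S\N
  [5,7] S\(S\NP)   >
    [5,6] "with" : (S\(S\NP))/N
    [6,7] "ate" : N

[0,1] N  lex  "in"
[1,2] ((N\NP)/S)\N  lex  "river"
[0,2] (N\NP)/S  <  k=1
[2,3] S/(S\N)  lex  "every"
[3,4] S\N  lex  "idea"
[2,4] S  >  k=3
[0,4] N\NP  >  k=2
[4,5] S\N  lex  "map"
[0,5] S\NP  <B  k=4
[5,6] (S\(S\NP))/N  lex  "with"
[6,7] N  lex  "ate"
[5,7] S\(S\NP)  >  k=6
[0,7] S  <  k=5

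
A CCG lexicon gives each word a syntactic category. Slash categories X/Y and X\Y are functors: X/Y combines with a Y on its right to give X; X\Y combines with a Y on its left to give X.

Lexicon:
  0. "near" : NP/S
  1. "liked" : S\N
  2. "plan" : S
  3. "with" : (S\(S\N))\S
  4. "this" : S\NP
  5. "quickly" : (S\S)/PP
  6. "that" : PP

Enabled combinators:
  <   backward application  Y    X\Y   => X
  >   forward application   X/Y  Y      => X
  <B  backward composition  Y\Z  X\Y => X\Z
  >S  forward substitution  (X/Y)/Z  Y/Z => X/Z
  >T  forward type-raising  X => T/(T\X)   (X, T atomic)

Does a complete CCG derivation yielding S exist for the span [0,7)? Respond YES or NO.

[0,7] S   <
  [0,4] NP   >
    [0,1] "near" : NP/S
    [1,4] S   <
      [1,2] "liked" : S\N
      [2,4] S\(S\N)   <
        [2,3] "plan" : S
        [3,4] "with" : (S\(S\N))\S
  [4,7] S\NP   <B
    [4,5] "this" : S\NP
    [5,7] S\S   >
      [5,6] "quickly" : (S\S)/PP
      [6,7] "that" : PP

YES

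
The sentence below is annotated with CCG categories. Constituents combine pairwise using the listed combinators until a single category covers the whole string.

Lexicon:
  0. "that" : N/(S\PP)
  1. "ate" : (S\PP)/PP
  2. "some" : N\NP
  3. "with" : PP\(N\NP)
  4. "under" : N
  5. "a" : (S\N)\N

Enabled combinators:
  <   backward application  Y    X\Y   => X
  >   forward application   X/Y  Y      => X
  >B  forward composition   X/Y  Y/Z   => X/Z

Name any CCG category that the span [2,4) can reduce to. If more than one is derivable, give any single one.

[0,6] S   <
  [0,4] N   >
    [0,2] N/PP   >B
      [0,1] "that" : N/(S\PP)
      [1,2] "ate" : (S\PP)/PP
    [2,4] PP   <
      [2,3] "some" : N\NP
      [3,4] "with" : PP\(N\NP)
  [4,6] S\N   <
    [4,5] "under" : N
    [5,6] "a" : (S\N)\N

PP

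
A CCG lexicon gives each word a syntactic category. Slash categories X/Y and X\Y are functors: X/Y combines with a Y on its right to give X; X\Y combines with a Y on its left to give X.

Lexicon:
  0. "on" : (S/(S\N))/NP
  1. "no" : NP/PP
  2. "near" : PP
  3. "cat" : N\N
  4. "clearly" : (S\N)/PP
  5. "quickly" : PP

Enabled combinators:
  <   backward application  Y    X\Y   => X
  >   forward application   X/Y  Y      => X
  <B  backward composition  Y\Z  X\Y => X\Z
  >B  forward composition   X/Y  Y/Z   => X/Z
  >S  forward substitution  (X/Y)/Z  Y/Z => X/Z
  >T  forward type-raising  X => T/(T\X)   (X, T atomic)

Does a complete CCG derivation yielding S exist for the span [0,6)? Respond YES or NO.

[0,6] S   >
  [0,3] S/(S\N)   >
    [0,1] "on" : (S/(S\N))/NP
    [1,3] NP   >
      [1,2] "no" : NP/PP
      [2,3] "near" : PP
  [3,6] S\N   <B
    [3,4] "cat" : N\N
    [4,6] S\N   >
      [4,5] "clearly" : (S\N)/PP
      [5,6] "quickly" : PP

YES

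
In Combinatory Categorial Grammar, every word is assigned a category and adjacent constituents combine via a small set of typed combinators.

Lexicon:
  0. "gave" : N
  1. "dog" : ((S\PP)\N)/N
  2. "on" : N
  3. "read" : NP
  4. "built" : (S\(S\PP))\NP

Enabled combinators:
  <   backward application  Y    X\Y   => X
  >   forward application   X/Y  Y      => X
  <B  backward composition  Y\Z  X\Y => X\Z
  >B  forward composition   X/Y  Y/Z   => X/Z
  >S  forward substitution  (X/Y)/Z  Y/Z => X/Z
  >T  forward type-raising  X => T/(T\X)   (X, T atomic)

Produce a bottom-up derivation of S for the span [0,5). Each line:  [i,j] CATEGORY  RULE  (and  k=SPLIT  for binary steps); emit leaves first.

[0,1] N  lex  "gave"
[1,2] ((S\PP)\N)/N  lex  "dog"
[2,3] N  lex  "on"
[1,3] (S\PP)\N  >  k=2
[0,3] S\PP  <  k=1
[3,4] NP  lex  "read"
[4,5] (S\(S\PP))\NP  lex  "built"
[3,5] S\(S\PP)  <  k=4
[0,5] S  <  k=3

[0,5] S   <
  [0,3] S\PP   <
    [0,1] "gave" : N
    [1,3] (S\PP)\N   >
      [1,2] "dog" : ((S\PP)\N)/N
      [2,3] "on" : N
  [3,5] S\(S\PP)   <
    [3,4] "read" : NP
    [4,5] "built" : (S\(S\PP))\NP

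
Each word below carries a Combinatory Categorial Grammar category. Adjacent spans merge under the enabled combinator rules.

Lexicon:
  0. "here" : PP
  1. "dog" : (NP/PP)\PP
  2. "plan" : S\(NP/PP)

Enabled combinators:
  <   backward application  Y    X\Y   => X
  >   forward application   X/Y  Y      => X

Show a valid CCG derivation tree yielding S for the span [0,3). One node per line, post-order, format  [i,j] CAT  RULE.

[0,3] S   <
  [0,2] NP/PP   <
    [0,1] "here" : PP
    [1,2] "dog" : (NP/PP)\PP
  [2,3] "plan" : S\(NP/PP)

[0,1] PP  lex  "here"
[1,2] (NP/PP)\PP  lex  "dog"
[0,2] NP/PP  <  k=1
[2,3] S\(NP/PP)  lex  "plan"
[0,3] S  <  k=2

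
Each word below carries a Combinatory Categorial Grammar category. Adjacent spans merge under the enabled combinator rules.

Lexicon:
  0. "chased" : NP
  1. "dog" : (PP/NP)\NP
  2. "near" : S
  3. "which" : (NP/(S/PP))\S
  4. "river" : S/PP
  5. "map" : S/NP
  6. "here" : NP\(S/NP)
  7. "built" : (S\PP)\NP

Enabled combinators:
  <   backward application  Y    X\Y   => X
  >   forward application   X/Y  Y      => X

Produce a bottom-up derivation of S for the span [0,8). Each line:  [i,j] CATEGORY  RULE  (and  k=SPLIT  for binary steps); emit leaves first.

[0,8] S   <
  [0,5] PP   >
    [0,2] PP/NP   <
      [0,1] "chased" : NP
      [1,2] "dog" : (PP/NP)\NP
    [2,5] NP   >
      [2,4] NP/(S/PP)   <
        [2,3] "near" : S
        [3,4] "which" : (NP/(S/PP))\S
      [4,5] "river" : S/PP
  [5,8] S\PP   <
    [5,7] NP   <
      [5,6] "map" : S/NP
      [6,7] "here" : NP\(S/NP)
    [7,8] "built" : (S\PP)\NP

[0,1] NP  lex  "chased"
[1,2] (PP/NP)\NP  lex  "dog"
[0,2] PP/NP  <  k=1
[2,3] S  lex  "near"
[3,4] (NP/(S/PP))\S  lex  "which"
[2,4] NP/(S/PP)  <  k=3
[4,5] S/PP  lex  "river"
[2,5] NP  >  k=4
[0,5] PP  >  k=2
[5,6] S/NP  lex  "map"
[6,7] NP\(S/NP)  lex  "here"
[5,7] NP  <  k=6
[7,8] (S\PP)\NP  lex  "built"
[5,8] S\PP  <  k=7
[0,8] S  <  k=5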